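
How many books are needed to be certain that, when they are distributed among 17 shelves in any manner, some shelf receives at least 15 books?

239

With 238 books one could put exactly 14 in each of the 17 shelves, and no shelf would reach 15.
By the pigeonhole principle, one more book must land in a shelf that already has 14, giving it 15.
So 17 × 14 + 1 = 239 books are required.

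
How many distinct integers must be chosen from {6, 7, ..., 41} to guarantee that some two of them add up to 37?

24

A set avoiding the sum 37 can contain at most one of each pair {x, 37−x}, plus the 10 elements whose complement lies outside the range.
The integers 19, …, 41 (23 of them) are such a set: any two sum to at least 19+20 = 39 > 37.
By pigeonhole, any 24th integer completes one of the 13 pairs, so 24 choices force a sum of 37.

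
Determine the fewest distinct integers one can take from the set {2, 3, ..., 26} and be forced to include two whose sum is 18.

19

Group the elements by complementary pair {x, 18−x}: {2,16}, {3,15}, {4,14}, …, giving 7 two-element pairs, the single value 9 (it cannot pair with itself since the integers are distinct), and 10 integers whose partner 18−x falls outside [2,26].
By pigeonhole, treating each of those 18 groups as a pigeonhole, one can pick one integer per group — 18 integers — with no two summing to 18.
The 19th integer lands in an occupied pair, forcing a sum of 18.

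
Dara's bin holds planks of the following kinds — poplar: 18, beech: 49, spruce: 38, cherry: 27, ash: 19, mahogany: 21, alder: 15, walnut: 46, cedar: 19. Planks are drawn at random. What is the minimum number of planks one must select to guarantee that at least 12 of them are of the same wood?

100

By pigeonhole, the 9 woods are the holes; the planks drawn are the pigeons.
To avoid 12 of any one wood, the worst case takes at most 11 of each wood.
That gives 11 + 11 + 11 + 11 + 11 + 11 + 11 + 11 + 11 = 99 planks with no wood reaching 12.
The next plank forces some wood to 12, so 99 + 1 = 100.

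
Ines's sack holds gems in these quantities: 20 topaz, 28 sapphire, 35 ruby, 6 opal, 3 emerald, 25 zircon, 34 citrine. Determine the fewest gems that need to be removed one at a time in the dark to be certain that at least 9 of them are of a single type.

50

By pigeonhole, put each drawn gem into a box by type. The largest draw with every box below 9 takes min(count, 8) from each type; types with fewer than 8 contribute all they have.
Σ min(cᵢ, 8) = 8 + 8 + 8 + 6 + 3 + 8 + 8 = 49.
Draw number 49 + 1 = 50 must push one box to 9.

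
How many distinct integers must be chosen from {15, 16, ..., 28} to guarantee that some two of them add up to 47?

A set avoiding the sum 47 can contain at most one of each pair {x, 47−x}, plus the 4 elements whose complement lies outside the range.
The integers 15, …, 23 (9 of them) are such a set: any two sum to at least 15+16 = 31 and at most 22+23 = 45 < 47.
By the pigeonhole principle, any 10th integer completes one of the 5 pairs, so 10 choices force a sum of 47.

10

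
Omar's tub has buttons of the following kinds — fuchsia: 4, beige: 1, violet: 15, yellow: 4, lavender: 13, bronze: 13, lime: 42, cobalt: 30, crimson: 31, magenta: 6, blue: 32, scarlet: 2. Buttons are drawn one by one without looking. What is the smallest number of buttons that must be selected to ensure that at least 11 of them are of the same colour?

88

The 12 colours are the holes; the buttons drawn are the pigeons.
To avoid 11 of any one colour, the worst case takes at most 10 of each colour, or every button of a colour that has fewer than 10.
That gives 4 + 1 + 10 + 4 + 10 + 10 + 10 + 10 + 10 + 6 + 10 + 2 = 87 buttons with no colour reaching 11.
The next button forces some colour to 11, so 87 + 1 = 88.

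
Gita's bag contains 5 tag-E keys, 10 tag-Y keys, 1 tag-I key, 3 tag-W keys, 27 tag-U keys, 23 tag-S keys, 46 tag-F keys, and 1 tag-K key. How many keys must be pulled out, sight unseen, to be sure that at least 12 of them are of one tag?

Pigeonhole: put each drawn key into a box by tag. The largest draw with every box below 12 takes min(count, 11) from each tag; tags with fewer than 11 contribute all they have.
Σ min(cᵢ, 11) = 5 + 10 + 1 + 3 + 11 + 11 + 11 + 1 = 53.
Draw number 53 + 1 = 54 must push one box to 12.

54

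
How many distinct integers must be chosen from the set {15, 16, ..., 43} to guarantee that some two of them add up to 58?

A set avoiding the sum 58 can contain at most one of each pair {x, 58−x}, plus the 1 element equal to its own complement.
The integers 29, …, 43 (15 of them) are such a set: any two sum to at least 29+30 = 59 > 58.
Any 16th integer completes one of the 14 pairs, so 16 choices force a sum of 58.

16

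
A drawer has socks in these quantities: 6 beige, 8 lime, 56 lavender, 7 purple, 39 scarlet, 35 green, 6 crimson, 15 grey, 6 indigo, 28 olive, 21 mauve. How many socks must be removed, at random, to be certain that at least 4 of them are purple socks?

224

In the worst case for collecting purple socks, every non-purple sock comes out first.
There are 6 + 8 + 56 + 39 + 35 + 6 + 15 + 6 + 28 + 21 = 220 non-purple socks altogether.
After those, each further sock must be purple, so 220 + 4 = 224 draws guarantee 4 purple socks.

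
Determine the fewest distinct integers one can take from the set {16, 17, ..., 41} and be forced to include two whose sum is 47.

19

Group the elements by complementary pair {x, 47−x}: {16,31}, {17,30}, {18,29}, …, giving 8 two-element pairs and 10 integers whose partner 47−x falls outside [16,41].
Pigeonhole: treating each of those 18 groups as a pigeonhole, one can pick one integer per group — 18 integers — with no two summing to 47.
The 19th integer lands in an occupied pair, forcing a sum of 47.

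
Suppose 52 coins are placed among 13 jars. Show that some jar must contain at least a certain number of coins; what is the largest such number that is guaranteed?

4

Pigeonhole: the 13 jars are the holes and the 52 coins are the pigeons.
If every jar held at most 3 coins, the total would be at most 13 × 3 = 39, which is less than 52.
So some jar holds at least ⌈52/13⌉ = 4 coins.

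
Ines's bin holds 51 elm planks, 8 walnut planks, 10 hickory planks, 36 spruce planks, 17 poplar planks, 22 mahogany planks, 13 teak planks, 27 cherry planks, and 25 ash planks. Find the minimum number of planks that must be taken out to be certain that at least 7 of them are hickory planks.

In the worst case for collecting hickory planks, every non-hickory plank comes out first.
There are 51 + 8 + 36 + 17 + 22 + 13 + 27 + 25 = 199 non-hickory planks altogether.
After those, each further plank must be hickory, so 199 + 7 = 206 draws guarantee 7 hickory planks.

206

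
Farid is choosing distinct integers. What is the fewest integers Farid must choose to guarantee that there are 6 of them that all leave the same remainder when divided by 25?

126

The 25 residue classes mod 25 are the pigeonholes.
With 125 integers one could put 5 in each residue class and have no class reach 6.
The 126th integer pushes some class to 6, so 25·5 + 1 = 126.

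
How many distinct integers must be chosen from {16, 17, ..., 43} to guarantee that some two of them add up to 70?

A set avoiding the sum 70 can contain at most one of each pair {x, 70−x}, plus the 12 elements whose complement lies outside the range or equal to its own complement.
The integers 16, …, 35 (20 of them) are such a set: any two sum to at least 16+17 = 33 and at most 34+35 = 69 < 70.
Any 21st integer completes one of the 8 pairs, so 21 choices force a sum of 70.

21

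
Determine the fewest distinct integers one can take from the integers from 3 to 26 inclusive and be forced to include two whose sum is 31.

14

Group the elements by complementary pair {x, 31−x}: {5,26}, {6,25}, {7,24}, …, giving 11 two-element pairs and 2 integers whose partner 31−x falls outside [3,26].
By the pigeonhole principle, treating each of those 13 groups as a pigeonhole, one can pick one integer per group — 13 integers — with no two summing to 31.
The 14th integer lands in an occupied pair, forcing a sum of 31.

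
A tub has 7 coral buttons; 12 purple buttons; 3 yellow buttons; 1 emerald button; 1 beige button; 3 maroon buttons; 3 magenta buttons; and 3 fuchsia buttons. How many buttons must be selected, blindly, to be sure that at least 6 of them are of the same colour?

25

By pigeonhole, the 8 colours are the holes; the buttons drawn are the pigeons.
To avoid 6 of any one colour, the worst case takes at most 5 of each colour, or every button of a colour that has fewer than 5.
That gives 5 + 5 + 3 + 1 + 1 + 3 + 3 + 3 = 24 buttons with no colour reaching 6.
The next button forces some colour to 6, so 24 + 1 = 25.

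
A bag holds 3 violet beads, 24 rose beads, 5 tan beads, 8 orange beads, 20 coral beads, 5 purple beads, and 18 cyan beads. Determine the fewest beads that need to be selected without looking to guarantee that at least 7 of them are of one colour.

38

By the pigeonhole principle, the 7 colours are the holes; the beads drawn are the pigeons.
To avoid 7 of any one colour, the worst case takes at most 6 of each colour, or every bead of a colour that has fewer than 6.
That gives 3 + 6 + 5 + 6 + 6 + 5 + 6 = 37 beads with no colour reaching 7.
The next bead forces some colour to 7, so 37 + 1 = 38.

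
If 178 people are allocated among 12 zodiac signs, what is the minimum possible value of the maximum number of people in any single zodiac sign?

The 12 zodiac signs are the holes and the 178 people are the pigeons.
If every zodiac sign held at most 14 people, the total would be at most 12 × 14 = 168, which is less than 178.
So some zodiac sign holds at least ⌈178/12⌉ = 15 people.

15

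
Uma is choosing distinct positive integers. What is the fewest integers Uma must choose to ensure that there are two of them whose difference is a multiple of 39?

40

Integers whose pairwise differences are multiples of 39 are exactly those sharing a remainder mod 39. By pigeonhole, the 39 residue classes mod 39 are the pigeonholes.
With 39 integers one could put 1 in each residue class and have no class reach 2.
The 40th integer pushes some class to 2, so 39·1 + 1 = 40.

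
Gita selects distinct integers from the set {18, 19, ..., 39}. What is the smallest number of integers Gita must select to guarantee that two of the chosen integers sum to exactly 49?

16

A set avoiding the sum 49 can contain at most one of each pair {x, 49−x}, plus the 8 elements whose complement lies outside the range.
The integers 25, …, 39 (15 of them) are such a set: any two sum to at least 25+26 = 51 > 49.
Any 16th integer completes one of the 7 pairs, so 16 choices force a sum of 49.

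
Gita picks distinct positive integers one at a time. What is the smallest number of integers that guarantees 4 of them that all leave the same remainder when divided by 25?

The 25 residue classes mod 25 are the pigeonholes.
With 75 integers one could put 3 in each residue class and have no class reach 4.
The 76th integer pushes some class to 4, so 25·3 + 1 = 76.

76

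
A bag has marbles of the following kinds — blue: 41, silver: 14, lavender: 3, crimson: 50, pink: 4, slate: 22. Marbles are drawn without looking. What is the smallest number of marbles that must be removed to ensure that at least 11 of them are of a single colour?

An adversary could hand out at most 10 marbles per colour (lavender, pink run out sooner): 10 + 10 + 3 + 10 + 4 + 10 = 47 marbles and still no colour has 11.
One more marble lands in a colour already at 10, so 48 draws are enough and 47 are not.

48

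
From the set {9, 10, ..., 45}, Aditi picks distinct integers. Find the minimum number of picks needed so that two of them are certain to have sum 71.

28

Group the elements by complementary pair {x, 71−x}: {26,45}, {27,44}, {28,43}, …, giving 10 two-element pairs and 17 integers whose partner 71−x falls outside [9,45].
By the pigeonhole principle, treating each of those 27 groups as a pigeonhole, one can pick one integer per group — 27 integers — with no two summing to 71.
The 28th integer lands in an occupied pair, forcing a sum of 71.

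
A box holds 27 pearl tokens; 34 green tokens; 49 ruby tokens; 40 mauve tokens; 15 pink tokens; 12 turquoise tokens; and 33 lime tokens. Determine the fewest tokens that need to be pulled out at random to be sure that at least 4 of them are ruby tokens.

165

In the worst case for collecting ruby tokens, every non-ruby token comes out first.
There are 27 + 34 + 40 + 15 + 12 + 33 = 161 non-ruby tokens altogether.
After those, each further token must be ruby, so 161 + 4 = 165 draws guarantee 4 ruby tokens.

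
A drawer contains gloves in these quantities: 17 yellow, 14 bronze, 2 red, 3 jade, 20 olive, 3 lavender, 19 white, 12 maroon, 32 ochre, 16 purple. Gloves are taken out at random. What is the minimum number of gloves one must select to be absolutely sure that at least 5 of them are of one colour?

37

Pigeonhole: put each drawn glove into a box by colour. The largest draw with every box below 5 takes min(count, 4) from each colour; colours with fewer than 4 contribute all they have.
Σ min(cᵢ, 4) = 4 + 4 + 2 + 3 + 4 + 3 + 4 + 4 + 4 + 4 = 36.
Draw number 36 + 1 = 37 must push one box to 5.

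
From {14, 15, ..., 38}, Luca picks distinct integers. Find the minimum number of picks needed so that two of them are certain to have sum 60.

18

A set avoiding the sum 60 can contain at most one of each pair {x, 60−x}, plus the 9 elements whose complement lies outside the range or equal to its own complement.
The integers 14, …, 30 (17 of them) are such a set: any two sum to at least 14+15 = 29 and at most 29+30 = 59 < 60.
Any 18th integer completes one of the 8 pairs, so 18 choices force a sum of 60.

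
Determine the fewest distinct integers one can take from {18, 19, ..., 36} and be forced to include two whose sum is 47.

14

Two chosen integers sum to 47 exactly when both halves of some pair {x, 47−x} with 18 ≤ x ≤ 47−x ≤ 29 are chosen — 6 such pairs.
The remaining 7 elements (those with no distinct partner in range) can never complete a 47-sum, so the worst case takes all of them and one from each pair: 7 + 6 = 13.
Pigeonhole: the 14th integer has to be the second member of some pair, so 13 + 1 = 14.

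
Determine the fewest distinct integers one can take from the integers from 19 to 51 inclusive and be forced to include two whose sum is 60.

23

A set avoiding the sum 60 can contain at most one of each pair {x, 60−x}, plus the 11 elements whose complement lies outside the range or equal to its own complement.
The integers 30, …, 51 (22 of them) are such a set: any two sum to at least 30+31 = 61 > 60.
Any 23rd integer completes one of the 11 pairs, so 23 choices force a sum of 60.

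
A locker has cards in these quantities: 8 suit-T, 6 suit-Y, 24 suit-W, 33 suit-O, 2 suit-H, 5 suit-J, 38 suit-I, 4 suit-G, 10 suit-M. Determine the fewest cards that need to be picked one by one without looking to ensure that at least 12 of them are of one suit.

The 9 suits are the holes; the cards drawn are the pigeons.
To avoid 12 of any one suit, the worst case takes at most 11 of each suit, or every card of a suit that has fewer than 11.
That gives 8 + 6 + 11 + 11 + 2 + 5 + 11 + 4 + 10 = 68 cards with no suit reaching 12.
The next card forces some suit to 12, so 68 + 1 = 69.

69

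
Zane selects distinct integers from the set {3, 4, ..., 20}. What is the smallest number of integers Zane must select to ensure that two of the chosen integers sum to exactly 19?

Group the elements by complementary pair {x, 19−x}: {3,16}, {4,15}, {5,14}, …, giving 7 two-element pairs and 4 integers whose partner 19−x falls outside [3,20].
Treating each of those 11 groups as a pigeonhole, one can pick one integer per group — 11 integers — with no two summing to 19.
The 12th integer lands in an occupied pair, forcing a sum of 19.

12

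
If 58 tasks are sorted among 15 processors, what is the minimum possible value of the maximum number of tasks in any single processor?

By pigeonhole, the 15 processors are the holes and the 58 tasks are the pigeons.
If every processor held at most 3 tasks, the total would be at most 15 × 3 = 45, which is less than 58.
So some processor holds at least ⌈58/15⌉ = 4 tasks.

4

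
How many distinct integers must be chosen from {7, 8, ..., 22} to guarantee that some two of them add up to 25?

11

A set avoiding the sum 25 can contain at most one of each pair {x, 25−x}, plus the 4 elements whose complement lies outside the range.
The integers 13, …, 22 (10 of them) are such a set: any two sum to at least 13+14 = 27 > 25.
By pigeonhole, any 11th integer completes one of the 6 pairs, so 11 choices force a sum of 25.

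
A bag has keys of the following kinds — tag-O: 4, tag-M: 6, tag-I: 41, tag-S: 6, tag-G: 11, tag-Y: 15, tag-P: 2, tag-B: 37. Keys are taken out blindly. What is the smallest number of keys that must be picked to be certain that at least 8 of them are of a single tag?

47

An adversary could hand out at most 7 keys per tag (4 tags run out sooner): 4 + 6 + 7 + 6 + 7 + 7 + 2 + 7 = 46 keys and still no tag has 8.
One more key lands in a tag already at 7, so 47 draws are enough and 46 are not.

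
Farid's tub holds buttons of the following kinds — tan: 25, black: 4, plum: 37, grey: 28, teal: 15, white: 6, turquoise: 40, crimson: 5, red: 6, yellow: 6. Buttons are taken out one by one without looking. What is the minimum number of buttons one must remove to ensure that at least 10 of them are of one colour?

Put each drawn button into a box by colour. The largest draw with every box below 10 takes min(count, 9) from each colour; colours with fewer than 9 contribute all they have.
Σ min(cᵢ, 9) = 9 + 4 + 9 + 9 + 9 + 6 + 9 + 5 + 6 + 6 = 72.
Draw number 72 + 1 = 73 must push one box to 10.

73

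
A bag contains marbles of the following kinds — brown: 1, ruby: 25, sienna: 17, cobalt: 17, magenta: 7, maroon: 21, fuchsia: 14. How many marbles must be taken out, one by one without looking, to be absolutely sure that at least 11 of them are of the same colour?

Put each drawn marble into a box by colour. The largest draw with every box below 11 takes min(count, 10) from each colour; colours with fewer than 10 contribute all they have.
Σ min(cᵢ, 10) = 1 + 10 + 10 + 10 + 7 + 10 + 10 = 58.
Draw number 58 + 1 = 59 must push one box to 11.

59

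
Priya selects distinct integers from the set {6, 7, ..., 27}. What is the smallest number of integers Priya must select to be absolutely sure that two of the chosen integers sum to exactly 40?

16

Group the elements by complementary pair {x, 40−x}: {13,27}, {14,26}, {15,25}, …, giving 7 two-element pairs; the single value 20 (it cannot pair with itself since the integers are distinct); and 7 integers whose partner 40−x falls outside [6,27].
Treating each of those 15 groups as a pigeonhole, one can pick one integer per group — 15 integers — with no two summing to 40.
The 16th integer lands in an occupied pair, forcing a sum of 40.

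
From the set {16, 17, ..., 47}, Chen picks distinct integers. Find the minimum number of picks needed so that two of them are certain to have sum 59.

19

Group the elements by complementary pair {x, 59−x}: {16,43}, {17,42}, {18,41}, …, giving 14 two-element pairs and 4 integers whose partner 59−x falls outside [16,47].
Treating each of those 18 groups as a pigeonhole, one can pick one integer per group — 18 integers — with no two summing to 59.
The 19th integer lands in an occupied pair, forcing a sum of 59.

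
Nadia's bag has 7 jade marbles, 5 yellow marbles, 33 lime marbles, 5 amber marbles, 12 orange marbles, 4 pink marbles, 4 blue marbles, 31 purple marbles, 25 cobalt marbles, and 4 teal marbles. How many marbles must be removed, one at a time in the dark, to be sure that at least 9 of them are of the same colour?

62

An adversary could hand out at most 8 marbles per colour (6 colours run out sooner): 7 + 5 + 8 + 5 + 8 + 4 + 4 + 8 + 8 + 4 = 61 marbles and still no colour has 9.
Pigeonhole: one more marble lands in a colour already at 8, so 62 draws are enough and 61 are not.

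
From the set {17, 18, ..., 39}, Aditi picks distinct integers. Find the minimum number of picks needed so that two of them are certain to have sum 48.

17

Group the elements by complementary pair {x, 48−x}: {17,31}, {18,30}, {19,29}, …, giving 7 two-element pairs, the single value 24 (it cannot pair with itself since the integers are distinct), and 8 integers whose partner 48−x falls outside [17,39].
By the pigeonhole principle, treating each of those 16 groups as a pigeonhole, one can pick one integer per group — 16 integers — with no two summing to 48.
The 17th integer lands in an occupied pair, forcing a sum of 48.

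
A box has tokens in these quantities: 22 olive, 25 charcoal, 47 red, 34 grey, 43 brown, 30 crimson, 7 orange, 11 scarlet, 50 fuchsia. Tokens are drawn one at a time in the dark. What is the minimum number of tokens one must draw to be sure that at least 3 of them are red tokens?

In the worst case for collecting red tokens, every non-red token comes out first.
There are 22 + 25 + 34 + 43 + 30 + 7 + 11 + 50 = 222 non-red tokens altogether.
After those, each further token must be red, so 222 + 3 = 225 draws guarantee 3 red tokens.

225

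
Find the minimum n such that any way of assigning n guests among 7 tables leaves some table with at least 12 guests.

With 77 guests one could put exactly 11 in each of the 7 tables, and no table would reach 12.
By the pigeonhole principle, one more guest must land in a table that already has 11, giving it 12.
So 7 × 11 + 1 = 78 guests are required.

78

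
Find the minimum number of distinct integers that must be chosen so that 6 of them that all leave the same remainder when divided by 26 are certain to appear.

131

The 26 residue classes mod 26 are the pigeonholes.
With 130 integers one could put 5 in each residue class and have no class reach 6.
The 131st integer pushes some class to 6, so 26·5 + 1 = 131.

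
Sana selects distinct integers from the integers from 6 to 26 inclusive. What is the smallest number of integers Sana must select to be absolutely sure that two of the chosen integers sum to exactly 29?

Two chosen integers sum to 29 exactly when both halves of some pair {x, 29−x} with 6 ≤ x ≤ 29−x ≤ 23 are chosen — 9 such pairs.
The remaining 3 elements (those with no distinct partner in range) can never complete a 29-sum, so the worst case takes all of them and one from each pair: 3 + 9 = 12.
The 13th integer has to be the second member of some pair, so 12 + 1 = 13.

13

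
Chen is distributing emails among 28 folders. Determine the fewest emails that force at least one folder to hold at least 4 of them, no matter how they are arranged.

With 84 emails one could put exactly 3 in each of the 28 folders, and no folder would reach 4.
One more email must land in a folder that already has 3, giving it 4.
So 28 × 3 + 1 = 85 emails are required.

85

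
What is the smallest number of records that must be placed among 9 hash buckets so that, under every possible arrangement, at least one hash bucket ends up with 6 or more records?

With 45 records one could put exactly 5 in each of the 9 hash buckets, and no hash bucket would reach 6.
One more record must land in a hash bucket that already has 5, giving it 6.
So 9 × 5 + 1 = 46 records are required.

46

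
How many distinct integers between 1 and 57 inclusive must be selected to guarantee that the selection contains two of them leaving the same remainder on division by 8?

9

The 8 residue classes mod 8 are the pigeonholes.
With 8 integers one could put 1 in each residue class and have no class reach 2.
The 9th integer pushes some class to 2, so 8·1 + 1 = 9.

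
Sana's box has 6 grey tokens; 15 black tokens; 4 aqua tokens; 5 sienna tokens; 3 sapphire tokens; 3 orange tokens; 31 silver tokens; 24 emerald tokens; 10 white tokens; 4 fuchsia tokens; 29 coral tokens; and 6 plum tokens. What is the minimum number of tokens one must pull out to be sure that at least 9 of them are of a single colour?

72

By pigeonhole, put each drawn token into a box by colour. The largest draw with every box below 9 takes min(count, 8) from each colour; colours with fewer than 8 contribute all they have.
Σ min(cᵢ, 8) = 6 + 8 + 4 + 5 + 3 + 3 + 8 + 8 + 8 + 4 + 8 + 6 = 71.
Draw number 71 + 1 = 72 must push one box to 9.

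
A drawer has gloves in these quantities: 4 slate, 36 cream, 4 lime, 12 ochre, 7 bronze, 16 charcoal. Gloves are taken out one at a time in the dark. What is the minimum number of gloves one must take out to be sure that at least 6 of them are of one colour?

An adversary could hand out at most 5 gloves per colour (slate, lime run out sooner): 4 + 5 + 4 + 5 + 5 + 5 = 28 gloves and still no colour has 6.
By pigeonhole, one more glove lands in a colour already at 5, so 29 draws are enough and 28 are not.

29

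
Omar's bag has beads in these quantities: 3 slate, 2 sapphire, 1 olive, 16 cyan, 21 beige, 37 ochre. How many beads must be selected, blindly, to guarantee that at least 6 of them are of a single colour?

An adversary could hand out at most 5 beads per colour (slate, sapphire, olive run out sooner): 3 + 2 + 1 + 5 + 5 + 5 = 21 beads and still no colour has 6.
By the pigeonhole principle, one more bead lands in a colour already at 5, so 22 draws are enough and 21 are not.

22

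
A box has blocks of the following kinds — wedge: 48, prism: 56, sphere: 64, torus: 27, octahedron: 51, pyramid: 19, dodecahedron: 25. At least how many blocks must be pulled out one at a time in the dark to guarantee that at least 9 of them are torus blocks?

In the worst case for collecting torus blocks, every non-torus block comes out first.
There are 48 + 56 + 64 + 51 + 19 + 25 = 263 non-torus blocks altogether.
After those, each further block must be torus, so 263 + 9 = 272 draws guarantee 9 torus blocks.

272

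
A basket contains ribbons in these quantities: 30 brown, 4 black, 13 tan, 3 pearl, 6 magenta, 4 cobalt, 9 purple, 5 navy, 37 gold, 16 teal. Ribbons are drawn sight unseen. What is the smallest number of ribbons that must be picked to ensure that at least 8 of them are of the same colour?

The 10 colours are the holes; the ribbons drawn are the pigeons.
To avoid 8 of any one colour, the worst case takes at most 7 of each colour, or every ribbon of a colour that has fewer than 7.
That gives 7 + 4 + 7 + 3 + 6 + 4 + 7 + 5 + 7 + 7 = 57 ribbons with no colour reaching 8.
The next ribbon forces some colour to 8, so 57 + 1 = 58.

58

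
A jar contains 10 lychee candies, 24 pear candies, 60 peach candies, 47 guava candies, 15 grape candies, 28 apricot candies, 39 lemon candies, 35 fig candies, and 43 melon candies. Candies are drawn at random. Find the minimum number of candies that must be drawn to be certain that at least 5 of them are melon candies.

263

In the worst case for collecting melon candies, every non-melon candy comes out first.
There are 10 + 24 + 60 + 47 + 15 + 28 + 39 + 35 = 258 non-melon candies altogether.
After those, each further candy must be melon, so 258 + 5 = 263 draws guarantee 5 melon candies.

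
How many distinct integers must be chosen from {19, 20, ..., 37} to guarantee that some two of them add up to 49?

A set avoiding the sum 49 can contain at most one of each pair {x, 49−x}, plus the 7 elements whose complement lies outside the range.
The integers 25, …, 37 (13 of them) are such a set: any two sum to at least 25+26 = 51 > 49.
By the pigeonhole principle, any 14th integer completes one of the 6 pairs, so 14 choices force a sum of 49.

14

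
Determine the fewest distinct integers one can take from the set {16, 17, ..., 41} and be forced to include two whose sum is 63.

Group the elements by complementary pair {x, 63−x}: {22,41}, {23,40}, {24,39}, …, giving 10 two-element pairs and 6 integers whose partner 63−x falls outside [16,41].
Treating each of those 16 groups as a pigeonhole, one can pick one integer per group — 16 integers — with no two summing to 63.
The 17th integer lands in an occupied pair, forcing a sum of 63.

17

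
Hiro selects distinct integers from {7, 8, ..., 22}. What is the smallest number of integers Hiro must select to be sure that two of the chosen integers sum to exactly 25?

Group the elements by complementary pair {x, 25−x}: {7,18}, {8,17}, {9,16}, …, giving 6 two-element pairs and 4 integers whose partner 25−x falls outside [7,22].
Treating each of those 10 groups as a pigeonhole, one can pick one integer per group — 10 integers — with no two summing to 25.
The 11th integer lands in an occupied pair, forcing a sum of 25.

11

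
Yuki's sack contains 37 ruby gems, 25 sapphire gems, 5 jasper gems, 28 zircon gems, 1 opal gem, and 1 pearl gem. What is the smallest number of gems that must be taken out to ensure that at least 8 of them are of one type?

29

An adversary could hand out at most 7 gems per type (jasper, opal, pearl run out sooner): 7 + 7 + 5 + 7 + 1 + 1 = 28 gems and still no type has 8.
By the pigeonhole principle, one more gem lands in a type already at 7, so 29 draws are enough and 28 are not.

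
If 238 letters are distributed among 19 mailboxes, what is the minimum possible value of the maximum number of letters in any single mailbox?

The 19 mailboxes are the holes and the 238 letters are the pigeons.
If every mailbox held at most 12 letters, the total would be at most 19 × 12 = 228, which is less than 238.
So some mailbox holds at least ⌈238/19⌉ = 13 letters.

13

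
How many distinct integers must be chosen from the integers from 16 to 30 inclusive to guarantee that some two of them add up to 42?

11

Group the elements by complementary pair {x, 42−x}: {16,26}, {17,25}, {18,24}, …, giving 5 two-element pairs; the single value 21 (it cannot pair with itself since the integers are distinct); and 4 integers whose partner 42−x falls outside [16,30].
Pigeonhole: treating each of those 10 groups as a pigeonhole, one can pick one integer per group — 10 integers — with no two summing to 42.
The 11th integer lands in an occupied pair, forcing a sum of 42.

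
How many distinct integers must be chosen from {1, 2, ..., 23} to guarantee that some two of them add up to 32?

17

Group the elements by complementary pair {x, 32−x}: {9,23}, {10,22}, {11,21}, …, giving 7 two-element pairs; the single value 16 (it cannot pair with itself since the integers are distinct); and 8 integers whose partner 32−x falls outside [1,23].
By the pigeonhole principle, treating each of those 16 groups as a pigeonhole, one can pick one integer per group — 16 integers — with no two summing to 32.
The 17th integer lands in an occupied pair, forcing a sum of 32.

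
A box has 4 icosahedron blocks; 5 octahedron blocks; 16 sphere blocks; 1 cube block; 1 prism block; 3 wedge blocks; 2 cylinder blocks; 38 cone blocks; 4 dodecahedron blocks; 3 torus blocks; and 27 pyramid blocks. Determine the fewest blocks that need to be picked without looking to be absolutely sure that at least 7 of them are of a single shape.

By pigeonhole, the 11 shapes are the holes; the blocks drawn are the pigeons.
To avoid 7 of any one shape, the worst case takes at most 6 of each shape, or every block of a shape that has fewer than 6.
That gives 4 + 5 + 6 + 1 + 1 + 3 + 2 + 6 + 4 + 3 + 6 = 41 blocks with no shape reaching 7.
The next block forces some shape to 7, so 41 + 1 = 42.

42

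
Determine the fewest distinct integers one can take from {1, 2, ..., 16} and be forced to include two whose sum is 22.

A set avoiding the sum 22 can contain at most one of each pair {x, 22−x}, plus the 6 elements whose complement lies outside the range or equal to its own complement.
The integers 1, …, 11 (11 of them) are such a set: any two sum to at least 1+2 = 3 and at most 10+11 = 21 < 22.
By pigeonhole, any 12th integer completes one of the 5 pairs, so 12 choices force a sum of 22.

12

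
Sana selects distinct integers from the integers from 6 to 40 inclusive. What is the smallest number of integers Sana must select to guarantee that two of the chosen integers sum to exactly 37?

A set avoiding the sum 37 can contain at most one of each pair {x, 37−x}, plus the 9 elements whose complement lies outside the range.
The integers 19, …, 40 (22 of them) are such a set: any two sum to at least 19+20 = 39 > 37.
Any 23rd integer completes one of the 13 pairs, so 23 choices force a sum of 37.

23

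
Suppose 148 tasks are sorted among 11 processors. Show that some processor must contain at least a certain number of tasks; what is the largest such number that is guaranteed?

14

Pigeonhole: the 11 processors are the holes and the 148 tasks are the pigeons.
If every processor held at most 13 tasks, the total would be at most 11 × 13 = 143, which is less than 148.
So some processor holds at least ⌈148/11⌉ = 14 tasks.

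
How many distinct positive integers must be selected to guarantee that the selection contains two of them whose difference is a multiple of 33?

Integers whose pairwise differences are multiples of 33 are exactly those sharing a remainder mod 33. The 33 residue classes mod 33 are the pigeonholes.
With 33 integers one could put 1 in each residue class and have no class reach 2.
The 34th integer pushes some class to 2, so 33·1 + 1 = 34.

34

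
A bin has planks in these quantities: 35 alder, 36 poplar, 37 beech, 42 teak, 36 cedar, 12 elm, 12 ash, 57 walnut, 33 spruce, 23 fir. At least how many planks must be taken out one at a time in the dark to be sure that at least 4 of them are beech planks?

In the worst case for collecting beech planks, every non-beech plank comes out first.
There are 35 + 36 + 42 + 36 + 12 + 12 + 57 + 33 + 23 = 286 non-beech planks altogether.
After those, each further plank must be beech, so 286 + 4 = 290 draws guarantee 4 beech planks.

290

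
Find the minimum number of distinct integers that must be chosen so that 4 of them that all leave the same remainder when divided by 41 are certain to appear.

By the pigeonhole principle, the 41 residue classes mod 41 are the pigeonholes.
With 123 integers one could put 3 in each residue class and have no class reach 4.
The 124th integer pushes some class to 4, so 41·3 + 1 = 124.

124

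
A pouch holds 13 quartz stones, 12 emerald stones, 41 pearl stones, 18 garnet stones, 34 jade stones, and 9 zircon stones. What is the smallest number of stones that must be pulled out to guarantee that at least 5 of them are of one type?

25

An adversary could hand out at most 4 stones per type: 4 + 4 + 4 + 4 + 4 + 4 = 24 stones and still no type has 5.
By the pigeonhole principle, one more stone lands in a type already at 4, so 25 draws are enough and 24 are not.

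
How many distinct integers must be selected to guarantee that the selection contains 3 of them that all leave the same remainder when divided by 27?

Pigeonhole: the 27 residue classes mod 27 are the pigeonholes.
With 54 integers one could put 2 in each residue class and have no class reach 3.
The 55th integer pushes some class to 3, so 27·2 + 1 = 55.

55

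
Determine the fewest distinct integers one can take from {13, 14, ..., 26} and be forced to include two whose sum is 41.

Two chosen integers sum to 41 exactly when both halves of some pair {x, 41−x} with 15 ≤ x ≤ 41−x ≤ 26 are chosen — 6 such pairs.
The remaining 2 elements (those with no distinct partner in range) can never complete a 41-sum, so the worst case takes all of them and one from each pair: 2 + 6 = 8.
By pigeonhole, the 9th integer has to be the second member of some pair, so 8 + 1 = 9.

9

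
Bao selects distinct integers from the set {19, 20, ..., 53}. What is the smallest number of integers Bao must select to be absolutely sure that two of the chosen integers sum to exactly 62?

A set avoiding the sum 62 can contain at most one of each pair {x, 62−x}, plus the 11 elements whose complement lies outside the range or equal to its own complement.
The integers 31, …, 53 (23 of them) are such a set: any two sum to at least 31+32 = 63 > 62.
Pigeonhole: any 24th integer completes one of the 12 pairs, so 24 choices force a sum of 62.

24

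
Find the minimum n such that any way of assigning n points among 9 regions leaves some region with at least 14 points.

118

With 117 points one could put exactly 13 in each of the 9 regions, and no region would reach 14.
One more point must land in a region that already has 13, giving it 14.
So 9 × 13 + 1 = 118 points are required.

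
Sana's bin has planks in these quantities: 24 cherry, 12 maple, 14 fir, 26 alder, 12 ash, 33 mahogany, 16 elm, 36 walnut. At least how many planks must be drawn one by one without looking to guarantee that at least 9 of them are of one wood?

65

Put each drawn plank into a box by wood. The largest draw with every box below 9 takes min(count, 8) from each wood.
Σ min(cᵢ, 8) = 8 + 8 + 8 + 8 + 8 + 8 + 8 + 8 = 64.
Draw number 64 + 1 = 65 must push one box to 9.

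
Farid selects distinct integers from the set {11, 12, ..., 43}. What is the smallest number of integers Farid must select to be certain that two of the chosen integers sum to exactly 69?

25

Two chosen integers sum to 69 exactly when both halves of some pair {x, 69−x} with 26 ≤ x ≤ 69−x ≤ 43 are chosen — 9 such pairs.
The remaining 15 elements (those with no distinct partner in range) can never complete a 69-sum, so the worst case takes all of them and one from each pair: 15 + 9 = 24.
By the pigeonhole principle, the 25th integer has to be the second member of some pair, so 24 + 1 = 25.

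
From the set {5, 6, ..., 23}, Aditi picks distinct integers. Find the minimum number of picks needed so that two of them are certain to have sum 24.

A set avoiding the sum 24 can contain at most one of each pair {x, 24−x}, plus the 5 elements whose complement lies outside the range or equal to its own complement.
The integers 12, …, 23 (12 of them) are such a set: any two sum to at least 12+13 = 25 > 24.
Any 13th integer completes one of the 7 pairs, so 13 choices force a sum of 24.

13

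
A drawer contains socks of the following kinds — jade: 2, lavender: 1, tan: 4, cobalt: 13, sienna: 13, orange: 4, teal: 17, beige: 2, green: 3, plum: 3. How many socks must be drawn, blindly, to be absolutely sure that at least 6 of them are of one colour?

35

Pigeonhole: the 10 colours are the holes; the socks drawn are the pigeons.
To avoid 6 of any one colour, the worst case takes at most 5 of each colour, or every sock of a colour that has fewer than 5.
That gives 2 + 1 + 4 + 5 + 5 + 4 + 5 + 2 + 3 + 3 = 34 socks with no colour reaching 6.
The next sock forces some colour to 6, so 34 + 1 = 35.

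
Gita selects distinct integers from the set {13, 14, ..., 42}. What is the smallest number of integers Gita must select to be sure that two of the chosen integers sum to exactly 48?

Group the elements by complementary pair {x, 48−x}: {13,35}, {14,34}, {15,33}, …, giving 11 two-element pairs, the single value 24 (it cannot pair with itself since the integers are distinct), and 7 integers whose partner 48−x falls outside [13,42].
By pigeonhole, treating each of those 19 groups as a pigeonhole, one can pick one integer per group — 19 integers — with no two summing to 48.
The 20th integer lands in an occupied pair, forcing a sum of 48.

20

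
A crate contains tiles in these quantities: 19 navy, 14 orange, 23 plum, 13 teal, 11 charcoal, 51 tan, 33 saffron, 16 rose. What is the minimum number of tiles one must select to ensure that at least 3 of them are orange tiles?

169

In the worst case for collecting orange tiles, every non-orange tile comes out first.
There are 19 + 23 + 13 + 11 + 51 + 33 + 16 = 166 non-orange tiles altogether.
After those, each further tile must be orange, so 166 + 3 = 169 draws guarantee 3 orange tiles.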